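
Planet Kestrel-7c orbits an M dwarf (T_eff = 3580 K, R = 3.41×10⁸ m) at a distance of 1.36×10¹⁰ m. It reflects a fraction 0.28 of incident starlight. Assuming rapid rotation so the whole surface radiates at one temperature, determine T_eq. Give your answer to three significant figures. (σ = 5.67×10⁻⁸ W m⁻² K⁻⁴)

T_eq ≈ 369 K

L = 4πR_⋆²σT_⋆⁴ = 4π(3.41×10⁸)² × 5.67×10⁻⁸ × (3580)⁴ = 1.36×10²⁵ W.
S = L/(4πd²) = 5860 W m⁻².
Energy balance: absorbed = emitted ⇒ πR²·S(1−A) = 4πR²·σT_eq⁴, so T_eq⁴ = S(1−A)/(4σ).
T_eq = [5860 × 0.72 / (4 × 5.67×10⁻⁸)]^(1/4) = (1.86×10¹⁰)^(1/4) = 369 K.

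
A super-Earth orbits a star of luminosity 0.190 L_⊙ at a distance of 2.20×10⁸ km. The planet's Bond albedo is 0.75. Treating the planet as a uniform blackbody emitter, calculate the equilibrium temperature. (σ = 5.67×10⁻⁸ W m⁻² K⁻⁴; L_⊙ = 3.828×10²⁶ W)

d = 2.20×10⁸ km = 2.20×10¹¹ m.
L = 0.190 × 3.828×10²⁶ = 7.27×10²⁵ W.
Flux: S = L/(4πd²) = 7.27×10²⁵/(4π×(2.20×10¹¹)²) = 120 W m⁻².
Energy balance: absorbed = emitted ⇒ πR²·S(1−A) = 4πR²·σT_eq⁴, so T_eq⁴ = S(1−A)/(4σ).
T_eq = [120 × 0.25 / (4 × 5.67×10⁻⁸)]^(1/4) = (1.32×10⁸)^(1/4) = 107 K.

T_eq ≈ 107 K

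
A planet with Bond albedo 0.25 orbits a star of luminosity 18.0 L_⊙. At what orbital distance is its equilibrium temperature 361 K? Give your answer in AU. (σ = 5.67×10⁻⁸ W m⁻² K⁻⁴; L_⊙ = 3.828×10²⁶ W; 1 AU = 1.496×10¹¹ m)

L = 18.0 × 3.828×10²⁶ = 6.89×10²⁷ W.
From T_eq⁴ = L(1−A)/(16πσd²): d = √[L(1−A)/(16πσT_eq⁴)].
d = √[6.89×10²⁷ × 0.75 / (16π × 5.67×10⁻⁸ × (361)⁴)] = 3.27×10¹¹ m = 2.18 AU.

d ≈ 2.18 AU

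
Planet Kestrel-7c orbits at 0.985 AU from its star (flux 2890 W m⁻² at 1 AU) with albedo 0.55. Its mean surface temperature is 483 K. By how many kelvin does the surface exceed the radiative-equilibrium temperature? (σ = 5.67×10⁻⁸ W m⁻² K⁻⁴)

ΔT ≈ 205.7 K

S = 2890/0.985² = 2979 W m⁻².
T_eq = [S(1−A)/(4σ)]^(1/4) = [2979×0.45/(4×5.67×10⁻⁸)]^(1/4) = 277.3 K.
ΔT = T_surf − T_eq = 483 − 277.3.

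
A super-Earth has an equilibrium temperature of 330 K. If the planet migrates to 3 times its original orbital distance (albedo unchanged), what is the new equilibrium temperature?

T_eq ∝ L^(1/4) · d^(−1/2).
T′ = 330 / 3^(1/2) = 191 K.

T_eq ≈ 191 K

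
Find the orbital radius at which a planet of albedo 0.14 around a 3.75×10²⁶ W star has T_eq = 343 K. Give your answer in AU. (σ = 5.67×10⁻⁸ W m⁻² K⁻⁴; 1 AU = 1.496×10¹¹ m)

From T_eq⁴ = L(1−A)/(16πσd²): d = √[L(1−A)/(16πσT_eq⁴)].
d = √[3.75×10²⁶ × 0.86 / (16π × 5.67×10⁻⁸ × (343)⁴)] = 9.04×10¹⁰ m = 0.604 AU.

d ≈ 0.604 AU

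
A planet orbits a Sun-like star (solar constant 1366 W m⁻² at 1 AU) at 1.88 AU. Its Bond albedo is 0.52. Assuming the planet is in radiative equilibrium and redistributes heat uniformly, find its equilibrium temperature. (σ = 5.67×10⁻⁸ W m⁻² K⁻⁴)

T_eq ≈ 169 K

Flux at 1.88 AU: S = 1366/1.88² = 386 W m⁻².
Energy balance: absorbed = emitted ⇒ πR²·S(1−A) = 4πR²·σT_eq⁴, so T_eq⁴ = S(1−A)/(4σ).
T_eq = [386 × 0.48 / (4 × 5.67×10⁻⁸)]^(1/4) = (8.18×10⁸)^(1/4) = 169 K.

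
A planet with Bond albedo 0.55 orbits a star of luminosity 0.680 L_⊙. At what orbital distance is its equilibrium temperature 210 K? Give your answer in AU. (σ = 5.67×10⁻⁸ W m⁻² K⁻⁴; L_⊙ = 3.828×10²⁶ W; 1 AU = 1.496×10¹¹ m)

d ≈ 0.972 AU

L = 0.680 × 3.828×10²⁶ = 2.60×10²⁶ W.
From T_eq⁴ = L(1−A)/(16πσd²): d = √[L(1−A)/(16πσT_eq⁴)].
d = √[2.60×10²⁶ × 0.45 / (16π × 5.67×10⁻⁸ × (210)⁴)] = 1.45×10¹¹ m = 0.972 AU.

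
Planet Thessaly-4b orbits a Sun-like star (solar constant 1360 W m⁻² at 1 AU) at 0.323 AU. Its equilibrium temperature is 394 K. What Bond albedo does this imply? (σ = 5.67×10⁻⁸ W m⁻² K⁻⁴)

Flux at 0.323 AU: S = 1360/0.323² = 1.30×10⁴ W m⁻².
From T_eq⁴ = S(1−A)/(4σ): 1−A = 4σT_eq⁴/S.
1−A = 4 × 5.67×10⁻⁸ × (394)⁴ / 1.30×10⁴ = 0.419.

A ≈ 0.58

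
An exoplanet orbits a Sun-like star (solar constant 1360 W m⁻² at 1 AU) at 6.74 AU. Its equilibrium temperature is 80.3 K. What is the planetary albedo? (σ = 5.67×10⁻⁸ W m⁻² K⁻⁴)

A ≈ 0.69

Flux at 6.74 AU: S = 1360/6.74² = 29.9 W m⁻².
From T_eq⁴ = S(1−A)/(4σ): 1−A = 4σT_eq⁴/S.
1−A = 4 × 5.67×10⁻⁸ × (80.3)⁴ / 29.9 = 0.315.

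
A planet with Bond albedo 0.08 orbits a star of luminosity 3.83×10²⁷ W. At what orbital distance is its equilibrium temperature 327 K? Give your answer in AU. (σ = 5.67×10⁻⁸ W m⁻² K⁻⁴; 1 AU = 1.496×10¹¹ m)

From T_eq⁴ = L(1−A)/(16πσd²): d = √[L(1−A)/(16πσT_eq⁴)].
d = √[3.83×10²⁷ × 0.92 / (16π × 5.67×10⁻⁸ × (327)⁴)] = 3.29×10¹¹ m = 2.20 AU.

d ≈ 2.20 AU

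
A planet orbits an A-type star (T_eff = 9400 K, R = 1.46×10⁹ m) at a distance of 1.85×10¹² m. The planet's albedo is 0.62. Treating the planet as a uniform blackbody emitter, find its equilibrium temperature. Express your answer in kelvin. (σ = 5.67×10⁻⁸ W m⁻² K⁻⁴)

L = 4πR_⋆²σT_⋆⁴ = 4π(1.46×10⁹)² × 5.67×10⁻⁸ × (9400)⁴ = 1.19×10²⁸ W.
S = L/(4πd²) = 276 W m⁻².
Energy balance: absorbed = emitted ⇒ πR²·S(1−A) = 4πR²·σT_eq⁴, so T_eq⁴ = S(1−A)/(4σ).
T_eq = [276 × 0.38 / (4 × 5.67×10⁻⁸)]^(1/4) = (4.62×10⁸)^(1/4) = 147 K.

T_eq ≈ 147 K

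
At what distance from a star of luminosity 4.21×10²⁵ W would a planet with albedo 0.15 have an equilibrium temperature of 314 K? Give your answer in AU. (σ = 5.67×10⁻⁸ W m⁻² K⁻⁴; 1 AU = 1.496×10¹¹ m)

From T_eq⁴ = L(1−A)/(16πσd²): d = √[L(1−A)/(16πσT_eq⁴)].
d = √[4.21×10²⁵ × 0.85 / (16π × 5.67×10⁻⁸ × (314)⁴)] = 3.59×10¹⁰ m = 0.240 AU.

d ≈ 0.240 AU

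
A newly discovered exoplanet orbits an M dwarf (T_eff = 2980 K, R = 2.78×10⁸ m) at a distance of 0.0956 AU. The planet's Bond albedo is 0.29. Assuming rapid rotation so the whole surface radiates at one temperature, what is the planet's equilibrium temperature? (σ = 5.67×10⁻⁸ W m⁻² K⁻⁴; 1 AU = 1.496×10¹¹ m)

T_eq ≈ 270 K

d = 0.0956 AU = 1.43×10¹⁰ m.
L = 4πR_⋆²σT_⋆⁴ = 4π(2.78×10⁸)² × 5.67×10⁻⁸ × (2980)⁴ = 4.34×10²⁴ W.
S = L/(4πd²) = 1690 W m⁻².
Energy balance: absorbed = emitted ⇒ πR²·S(1−A) = 4πR²·σT_eq⁴, so T_eq⁴ = S(1−A)/(4σ).
T_eq = [1690 × 0.71 / (4 × 5.67×10⁻⁸)]^(1/4) = (5.29×10⁹)^(1/4) = 270 K.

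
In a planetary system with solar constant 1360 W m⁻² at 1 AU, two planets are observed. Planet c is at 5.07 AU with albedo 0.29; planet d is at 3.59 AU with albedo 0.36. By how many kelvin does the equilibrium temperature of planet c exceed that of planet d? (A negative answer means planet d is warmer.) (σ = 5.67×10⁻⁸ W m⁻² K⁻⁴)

ΔT ≈ -17.9 K

T_eq = [S₀(1−A)/(4σd²)]^(1/4), so T ∝ (1−A)^(1/4) / √d.
T₁ = [1360×0.71/(4×5.67×10⁻⁸×5.07²)]^(1/4) = 113.44 K.
T₂ = [1360×0.64/(4×5.67×10⁻⁸×3.59²)]^(1/4) = 131.36 K.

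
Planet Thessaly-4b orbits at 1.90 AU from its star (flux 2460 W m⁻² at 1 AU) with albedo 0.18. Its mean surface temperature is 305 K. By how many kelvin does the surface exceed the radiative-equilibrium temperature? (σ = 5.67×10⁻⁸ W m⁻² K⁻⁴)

S = 2460/1.90² = 681.4 W m⁻².
T_eq = [S(1−A)/(4σ)]^(1/4) = [681.4×0.82/(4×5.67×10⁻⁸)]^(1/4) = 222.8 K.
ΔT = T_surf − T_eq = 305 − 222.8.

ΔT ≈ 82.2 K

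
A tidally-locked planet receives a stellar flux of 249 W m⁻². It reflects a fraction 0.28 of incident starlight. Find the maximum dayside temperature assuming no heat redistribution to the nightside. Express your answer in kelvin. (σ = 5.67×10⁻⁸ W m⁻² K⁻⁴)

T_ss ≈ 237 K

With no redistribution each surface element balances locally: S(1−A) = σT⁴.
T = [249 × 0.72 / 5.67×10⁻⁸]^(1/4) = (3.16×10⁹)^(1/4) = 237 K.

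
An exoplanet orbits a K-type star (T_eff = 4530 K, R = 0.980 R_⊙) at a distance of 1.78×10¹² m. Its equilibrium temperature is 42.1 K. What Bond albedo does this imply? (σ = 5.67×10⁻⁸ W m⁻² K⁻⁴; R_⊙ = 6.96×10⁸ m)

R_⋆ = 0.980 × 6.96×10⁸ = 6.82×10⁸ m.
L = 4πR_⋆²σT_⋆⁴ = 4π(6.82×10⁸)² × 5.67×10⁻⁸ × (4530)⁴ = 1.40×10²⁶ W.
S = L/(4πd²) = 3.51 W m⁻².
From T_eq⁴ = S(1−A)/(4σ): 1−A = 4σT_eq⁴/S.
1−A = 4 × 5.67×10⁻⁸ × (42.1)⁴ / 3.51 = 0.203.

A ≈ 0.80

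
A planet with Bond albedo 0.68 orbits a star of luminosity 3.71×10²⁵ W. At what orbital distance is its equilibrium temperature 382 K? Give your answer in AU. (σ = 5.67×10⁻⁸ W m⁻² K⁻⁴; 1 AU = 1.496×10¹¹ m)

d ≈ 0.0935 AU

From T_eq⁴ = L(1−A)/(16πσd²): d = √[L(1−A)/(16πσT_eq⁴)].
d = √[3.71×10²⁵ × 0.32 / (16π × 5.67×10⁻⁸ × (382)⁴)] = 1.40×10¹⁰ m = 0.0935 AU.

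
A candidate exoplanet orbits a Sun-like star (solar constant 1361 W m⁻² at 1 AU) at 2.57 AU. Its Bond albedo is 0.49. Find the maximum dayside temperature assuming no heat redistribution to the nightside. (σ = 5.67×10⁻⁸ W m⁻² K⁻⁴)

T_ss ≈ 207 K

Flux at 2.57 AU: S = 1361/2.57² = 206 W m⁻².
With no redistribution each surface element balances locally: S(1−A) = σT⁴.
T = [206 × 0.51 / 5.67×10⁻⁸]^(1/4) = (1.85×10⁹)^(1/4) = 207 K.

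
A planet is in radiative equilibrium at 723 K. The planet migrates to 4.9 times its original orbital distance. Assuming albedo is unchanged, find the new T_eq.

T_eq ≈ 327 K

T_eq ∝ L^(1/4) · d^(−1/2).
T′ = 723 / 4.9^(1/2) = 327 K.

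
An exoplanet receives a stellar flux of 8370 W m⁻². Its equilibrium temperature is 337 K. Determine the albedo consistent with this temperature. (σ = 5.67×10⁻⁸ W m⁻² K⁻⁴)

A ≈ 0.65

From T_eq⁴ = S(1−A)/(4σ): 1−A = 4σT_eq⁴/S.
1−A = 4 × 5.67×10⁻⁸ × (337)⁴ / 8370 = 0.349.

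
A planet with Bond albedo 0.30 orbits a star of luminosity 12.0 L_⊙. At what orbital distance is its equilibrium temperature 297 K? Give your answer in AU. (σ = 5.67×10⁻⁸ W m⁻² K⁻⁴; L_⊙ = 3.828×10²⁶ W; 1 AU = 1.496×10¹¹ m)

L = 12.0 × 3.828×10²⁶ = 4.59×10²⁷ W.
From T_eq⁴ = L(1−A)/(16πσd²): d = √[L(1−A)/(16πσT_eq⁴)].
d = √[4.59×10²⁷ × 0.70 / (16π × 5.67×10⁻⁸ × (297)⁴)] = 3.81×10¹¹ m = 2.55 AU.

d ≈ 2.55 AU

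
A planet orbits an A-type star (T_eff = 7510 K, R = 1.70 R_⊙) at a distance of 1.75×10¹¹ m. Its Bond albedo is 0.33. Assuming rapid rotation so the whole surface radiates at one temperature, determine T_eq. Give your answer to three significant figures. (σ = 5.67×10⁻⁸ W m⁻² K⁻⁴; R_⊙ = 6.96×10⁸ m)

T_eq ≈ 395 K

R_⋆ = 1.70 × 6.96×10⁸ = 1.18×10⁹ m.
L = 4πR_⋆²σT_⋆⁴ = 4π(1.18×10⁹)² × 5.67×10⁻⁸ × (7510)⁴ = 3.17×10²⁷ W.
S = L/(4πd²) = 8240 W m⁻².
Energy balance: absorbed = emitted ⇒ πR²·S(1−A) = 4πR²·σT_eq⁴, so T_eq⁴ = S(1−A)/(4σ).
T_eq = [8240 × 0.67 / (4 × 5.67×10⁻⁸)]^(1/4) = (2.44×10¹⁰)^(1/4) = 395 K.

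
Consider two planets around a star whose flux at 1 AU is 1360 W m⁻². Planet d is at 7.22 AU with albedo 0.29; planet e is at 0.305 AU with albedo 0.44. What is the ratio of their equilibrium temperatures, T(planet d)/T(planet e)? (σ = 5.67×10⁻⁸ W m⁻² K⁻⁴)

T₁/T₂ ≈ 0.218

T_eq = [S₀(1−A)/(4σd²)]^(1/4), so T ∝ (1−A)^(1/4) / √d.
T₁ = [1360×0.71/(4×5.67×10⁻⁸×7.22²)]^(1/4) = 95.06 K.
T₂ = [1360×0.56/(4×5.67×10⁻⁸×0.305²)]^(1/4) = 435.88 K.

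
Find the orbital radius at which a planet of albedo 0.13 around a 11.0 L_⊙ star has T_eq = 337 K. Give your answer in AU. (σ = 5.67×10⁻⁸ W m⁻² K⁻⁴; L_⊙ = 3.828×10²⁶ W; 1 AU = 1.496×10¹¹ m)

d ≈ 2.11 AU

L = 11.0 × 3.828×10²⁶ = 4.21×10²⁷ W.
From T_eq⁴ = L(1−A)/(16πσd²): d = √[L(1−A)/(16πσT_eq⁴)].
d = √[4.21×10²⁷ × 0.87 / (16π × 5.67×10⁻⁸ × (337)⁴)] = 3.16×10¹¹ m = 2.11 AU.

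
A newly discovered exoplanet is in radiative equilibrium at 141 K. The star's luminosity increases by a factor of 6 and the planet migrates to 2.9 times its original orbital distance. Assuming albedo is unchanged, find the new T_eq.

T_eq ∝ L^(1/4) · d^(−1/2).
T′ = 141 × 6^(1/4) / 2.9^(1/2) = 130 K.

T_eq ≈ 130 K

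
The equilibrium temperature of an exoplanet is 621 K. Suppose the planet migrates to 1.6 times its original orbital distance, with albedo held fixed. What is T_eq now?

T_eq ∝ L^(1/4) · d^(−1/2).
T′ = 621 / 1.6^(1/2) = 491 K.

T_eq ≈ 491 K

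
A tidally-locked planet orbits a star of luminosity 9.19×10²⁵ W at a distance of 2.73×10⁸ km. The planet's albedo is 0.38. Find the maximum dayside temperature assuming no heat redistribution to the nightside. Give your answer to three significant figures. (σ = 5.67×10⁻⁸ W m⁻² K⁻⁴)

T_ss ≈ 181 K

d = 2.73×10⁸ km = 2.73×10¹¹ m.
Flux: S = L/(4πd²) = 9.19×10²⁵/(4π×(2.73×10¹¹)²) = 98.1 W m⁻².
With no redistribution each surface element balances locally: S(1−A) = σT⁴.
T = [98.1 × 0.62 / 5.67×10⁻⁸]^(1/4) = (1.07×10⁹)^(1/4) = 181 K.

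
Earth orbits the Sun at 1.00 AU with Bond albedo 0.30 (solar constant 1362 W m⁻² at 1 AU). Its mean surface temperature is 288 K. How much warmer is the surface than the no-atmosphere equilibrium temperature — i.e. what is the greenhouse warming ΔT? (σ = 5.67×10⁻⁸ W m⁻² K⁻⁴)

ΔT ≈ 33.4 K

S = 1362/1.00² = 1362 W m⁻².
T_eq = [S(1−A)/(4σ)]^(1/4) = [1362×0.70/(4×5.67×10⁻⁸)]^(1/4) = 254.6 K.
ΔT = T_surf − T_eq = 288 − 254.6.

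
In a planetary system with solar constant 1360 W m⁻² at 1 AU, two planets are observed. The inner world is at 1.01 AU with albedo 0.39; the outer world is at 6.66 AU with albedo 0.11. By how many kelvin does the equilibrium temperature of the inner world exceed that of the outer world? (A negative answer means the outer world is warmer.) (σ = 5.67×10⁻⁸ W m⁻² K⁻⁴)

T_eq = [S₀(1−A)/(4σd²)]^(1/4), so T ∝ (1−A)^(1/4) / √d.
T₁ = [1360×0.61/(4×5.67×10⁻⁸×1.01²)]^(1/4) = 244.71 K.
T₂ = [1360×0.89/(4×5.67×10⁻⁸×6.66²)]^(1/4) = 104.73 K.

ΔT ≈ 140.0 K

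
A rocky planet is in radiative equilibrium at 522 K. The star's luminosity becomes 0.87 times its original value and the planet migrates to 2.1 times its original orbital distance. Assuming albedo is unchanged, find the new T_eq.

T_eq ∝ L^(1/4) · d^(−1/2).
T′ = 522 × 0.87^(1/4) / 2.1^(1/2) = 348 K.

T_eq ≈ 348 K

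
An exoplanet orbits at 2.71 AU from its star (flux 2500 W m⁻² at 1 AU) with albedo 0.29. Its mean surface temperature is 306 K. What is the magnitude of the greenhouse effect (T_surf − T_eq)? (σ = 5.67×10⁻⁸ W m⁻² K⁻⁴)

ΔT ≈ 125.3 K

S = 2500/2.71² = 340.4 W m⁻².
T_eq = [S(1−A)/(4σ)]^(1/4) = [340.4×0.71/(4×5.67×10⁻⁸)]^(1/4) = 180.7 K.
ΔT = T_surf − T_eq = 306 − 180.7.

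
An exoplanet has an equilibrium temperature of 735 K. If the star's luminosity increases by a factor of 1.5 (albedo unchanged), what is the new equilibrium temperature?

T_eq ≈ 813 K

T_eq ∝ L^(1/4) · d^(−1/2).
T′ = 735 × 1.5^(1/4) = 813 K.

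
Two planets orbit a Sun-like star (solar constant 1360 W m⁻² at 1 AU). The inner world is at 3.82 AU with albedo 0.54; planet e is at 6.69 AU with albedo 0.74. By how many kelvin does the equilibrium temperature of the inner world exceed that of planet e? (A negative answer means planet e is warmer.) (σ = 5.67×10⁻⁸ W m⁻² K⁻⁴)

T_eq = [S₀(1−A)/(4σd²)]^(1/4), so T ∝ (1−A)^(1/4) / √d.
T₁ = [1360×0.46/(4×5.67×10⁻⁸×3.82²)]^(1/4) = 117.26 K.
T₂ = [1360×0.26/(4×5.67×10⁻⁸×6.69²)]^(1/4) = 76.83 K.

ΔT ≈ 40.4 K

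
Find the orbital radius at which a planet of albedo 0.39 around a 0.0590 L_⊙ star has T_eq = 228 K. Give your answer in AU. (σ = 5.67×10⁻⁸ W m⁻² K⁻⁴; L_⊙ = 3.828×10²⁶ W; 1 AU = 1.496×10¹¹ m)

L = 0.0590 × 3.828×10²⁶ = 2.26×10²⁵ W.
From T_eq⁴ = L(1−A)/(16πσd²): d = √[L(1−A)/(16πσT_eq⁴)].
d = √[2.26×10²⁵ × 0.61 / (16π × 5.67×10⁻⁸ × (228)⁴)] = 4.23×10¹⁰ m = 0.283 AU.

d ≈ 0.283 AU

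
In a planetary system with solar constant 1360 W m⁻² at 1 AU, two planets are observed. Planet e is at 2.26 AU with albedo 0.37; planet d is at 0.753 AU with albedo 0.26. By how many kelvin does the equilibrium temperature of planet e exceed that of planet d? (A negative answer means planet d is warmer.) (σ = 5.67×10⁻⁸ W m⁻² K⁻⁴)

ΔT ≈ -132.5 K

T_eq = [S₀(1−A)/(4σd²)]^(1/4), so T ∝ (1−A)^(1/4) / √d.
T₁ = [1360×0.63/(4×5.67×10⁻⁸×2.26²)]^(1/4) = 164.91 K.
T₂ = [1360×0.74/(4×5.67×10⁻⁸×0.753²)]^(1/4) = 297.43 K.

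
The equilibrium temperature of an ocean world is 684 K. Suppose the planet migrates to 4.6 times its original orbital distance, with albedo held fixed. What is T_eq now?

T_eq ≈ 319 K

T_eq ∝ L^(1/4) · d^(−1/2).
T′ = 684 / 4.6^(1/2) = 319 K.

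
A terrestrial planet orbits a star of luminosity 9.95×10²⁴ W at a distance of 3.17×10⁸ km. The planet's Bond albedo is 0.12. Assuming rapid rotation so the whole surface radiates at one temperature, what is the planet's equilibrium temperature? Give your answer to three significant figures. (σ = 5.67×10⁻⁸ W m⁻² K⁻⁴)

d = 3.17×10⁸ km = 3.17×10¹¹ m.
Flux: S = L/(4πd²) = 9.95×10²⁴/(4π×(3.17×10¹¹)²) = 7.88 W m⁻².
Energy balance: absorbed = emitted ⇒ πR²·S(1−A) = 4πR²·σT_eq⁴, so T_eq⁴ = S(1−A)/(4σ).
T_eq = [7.88 × 0.88 / (4 × 5.67×10⁻⁸)]^(1/4) = (3.06×10⁷)^(1/4) = 74.4 K.

T_eq ≈ 74.4 K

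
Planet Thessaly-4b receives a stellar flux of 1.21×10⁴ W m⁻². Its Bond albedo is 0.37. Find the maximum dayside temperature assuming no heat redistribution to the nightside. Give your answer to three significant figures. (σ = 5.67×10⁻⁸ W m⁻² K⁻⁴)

With no redistribution each surface element balances locally: S(1−A) = σT⁴.
T = [1.21×10⁴ × 0.63 / 5.67×10⁻⁸]^(1/4) = (1.34×10¹¹)^(1/4) = 606 K.

T_ss ≈ 606 K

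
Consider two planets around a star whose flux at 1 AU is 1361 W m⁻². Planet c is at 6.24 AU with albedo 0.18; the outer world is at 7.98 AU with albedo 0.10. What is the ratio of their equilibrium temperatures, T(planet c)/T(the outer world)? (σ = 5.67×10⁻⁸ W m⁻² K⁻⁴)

T_eq = [S₀(1−A)/(4σd²)]^(1/4), so T ∝ (1−A)^(1/4) / √d.
T₁ = [1361×0.82/(4×5.67×10⁻⁸×6.24²)]^(1/4) = 106.03 K.
T₂ = [1361×0.90/(4×5.67×10⁻⁸×7.98²)]^(1/4) = 95.97 K.

T₁/T₂ ≈ 1.105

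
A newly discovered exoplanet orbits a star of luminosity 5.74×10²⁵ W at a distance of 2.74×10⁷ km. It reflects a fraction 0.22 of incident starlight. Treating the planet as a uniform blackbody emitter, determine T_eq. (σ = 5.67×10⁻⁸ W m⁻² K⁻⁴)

d = 2.74×10⁷ km = 2.74×10¹⁰ m.
Flux: S = L/(4πd²) = 5.74×10²⁵/(4π×(2.74×10¹⁰)²) = 6080 W m⁻².
Energy balance: absorbed = emitted ⇒ πR²·S(1−A) = 4πR²·σT_eq⁴, so T_eq⁴ = S(1−A)/(4σ).
T_eq = [6080 × 0.78 / (4 × 5.67×10⁻⁸)]^(1/4) = (2.09×10¹⁰)^(1/4) = 380 K.

T_eq ≈ 380 K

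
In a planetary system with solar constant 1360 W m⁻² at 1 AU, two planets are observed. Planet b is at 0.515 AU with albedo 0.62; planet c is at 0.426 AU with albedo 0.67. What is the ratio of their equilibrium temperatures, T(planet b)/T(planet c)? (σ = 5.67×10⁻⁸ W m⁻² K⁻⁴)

T_eq = [S₀(1−A)/(4σd²)]^(1/4), so T ∝ (1−A)^(1/4) / √d.
T₁ = [1360×0.38/(4×5.67×10⁻⁸×0.515²)]^(1/4) = 304.45 K.
T₂ = [1360×0.33/(4×5.67×10⁻⁸×0.426²)]^(1/4) = 323.15 K.

T₁/T₂ ≈ 0.942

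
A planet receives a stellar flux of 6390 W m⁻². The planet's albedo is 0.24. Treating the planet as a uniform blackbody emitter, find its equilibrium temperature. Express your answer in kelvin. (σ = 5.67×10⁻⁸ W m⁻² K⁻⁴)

Energy balance: absorbed = emitted ⇒ πR²·S(1−A) = 4πR²·σT_eq⁴, so T_eq⁴ = S(1−A)/(4σ).
T_eq = [6390 × 0.76 / (4 × 5.67×10⁻⁸)]^(1/4) = (2.14×10¹⁰)^(1/4) = 383 K.

T_eq ≈ 383 K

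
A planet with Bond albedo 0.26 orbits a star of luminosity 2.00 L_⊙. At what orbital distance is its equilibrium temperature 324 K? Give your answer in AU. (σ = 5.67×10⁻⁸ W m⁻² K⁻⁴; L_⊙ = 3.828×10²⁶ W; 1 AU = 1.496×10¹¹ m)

d ≈ 0.898 AU

L = 2.00 × 3.828×10²⁶ = 7.66×10²⁶ W.
From T_eq⁴ = L(1−A)/(16πσd²): d = √[L(1−A)/(16πσT_eq⁴)].
d = √[7.66×10²⁶ × 0.74 / (16π × 5.67×10⁻⁸ × (324)⁴)] = 1.34×10¹¹ m = 0.898 AU.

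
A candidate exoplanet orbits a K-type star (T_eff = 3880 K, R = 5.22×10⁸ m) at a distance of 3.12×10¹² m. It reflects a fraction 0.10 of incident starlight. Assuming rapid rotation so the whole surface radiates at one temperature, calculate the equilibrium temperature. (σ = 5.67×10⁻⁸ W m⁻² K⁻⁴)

T_eq ≈ 34.6 K

L = 4πR_⋆²σT_⋆⁴ = 4π(5.22×10⁸)² × 5.67×10⁻⁸ × (3880)⁴ = 4.40×10²⁵ W.
S = L/(4πd²) = 0.360 W m⁻².
Energy balance: absorbed = emitted ⇒ πR²·S(1−A) = 4πR²·σT_eq⁴, so T_eq⁴ = S(1−A)/(4σ).
T_eq = [0.360 × 0.90 / (4 × 5.67×10⁻⁸)]^(1/4) = (1.43×10⁶)^(1/4) = 34.6 K.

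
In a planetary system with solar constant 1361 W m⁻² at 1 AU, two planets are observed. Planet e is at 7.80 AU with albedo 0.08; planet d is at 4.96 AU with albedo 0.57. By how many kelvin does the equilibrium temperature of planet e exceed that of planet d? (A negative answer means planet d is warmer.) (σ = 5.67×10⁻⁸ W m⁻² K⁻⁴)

ΔT ≈ -3.6 K

T_eq = [S₀(1−A)/(4σd²)]^(1/4), so T ∝ (1−A)^(1/4) / √d.
T₁ = [1361×0.92/(4×5.67×10⁻⁸×7.80²)]^(1/4) = 97.60 K.
T₂ = [1361×0.43/(4×5.67×10⁻⁸×4.96²)]^(1/4) = 101.20 K.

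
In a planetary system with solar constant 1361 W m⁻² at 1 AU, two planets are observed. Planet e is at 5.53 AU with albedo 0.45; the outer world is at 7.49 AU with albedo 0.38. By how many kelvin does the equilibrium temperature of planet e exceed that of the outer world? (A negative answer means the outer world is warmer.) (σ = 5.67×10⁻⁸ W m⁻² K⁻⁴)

T_eq = [S₀(1−A)/(4σd²)]^(1/4), so T ∝ (1−A)^(1/4) / √d.
T₁ = [1361×0.55/(4×5.67×10⁻⁸×5.53²)]^(1/4) = 101.93 K.
T₂ = [1361×0.62/(4×5.67×10⁻⁸×7.49²)]^(1/4) = 90.24 K.

ΔT ≈ 11.7 K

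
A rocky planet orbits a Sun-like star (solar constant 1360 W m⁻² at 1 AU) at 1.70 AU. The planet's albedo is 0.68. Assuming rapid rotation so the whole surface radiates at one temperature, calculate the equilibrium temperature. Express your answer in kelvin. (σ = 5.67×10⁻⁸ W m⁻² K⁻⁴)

Flux at 1.70 AU: S = 1360/1.70² = 471 W m⁻².
Energy balance: absorbed = emitted ⇒ πR²·S(1−A) = 4πR²·σT_eq⁴, so T_eq⁴ = S(1−A)/(4σ).
T_eq = [471 × 0.32 / (4 × 5.67×10⁻⁸)]^(1/4) = (6.64×10⁸)^(1/4) = 161 K.

T_eq ≈ 161 K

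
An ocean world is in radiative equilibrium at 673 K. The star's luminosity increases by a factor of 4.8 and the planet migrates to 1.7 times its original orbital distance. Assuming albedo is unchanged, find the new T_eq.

T_eq ∝ L^(1/4) · d^(−1/2).
T′ = 673 × 4.8^(1/4) / 1.7^(1/2) = 764 K.

T_eq ≈ 764 K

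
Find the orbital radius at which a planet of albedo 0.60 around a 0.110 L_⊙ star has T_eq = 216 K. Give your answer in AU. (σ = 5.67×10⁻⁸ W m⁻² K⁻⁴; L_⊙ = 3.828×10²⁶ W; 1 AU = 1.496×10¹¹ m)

L = 0.110 × 3.828×10²⁶ = 4.21×10²⁵ W.
From T_eq⁴ = L(1−A)/(16πσd²): d = √[L(1−A)/(16πσT_eq⁴)].
d = √[4.21×10²⁵ × 0.40 / (16π × 5.67×10⁻⁸ × (216)⁴)] = 5.21×10¹⁰ m = 0.348 AU.

d ≈ 0.348 AU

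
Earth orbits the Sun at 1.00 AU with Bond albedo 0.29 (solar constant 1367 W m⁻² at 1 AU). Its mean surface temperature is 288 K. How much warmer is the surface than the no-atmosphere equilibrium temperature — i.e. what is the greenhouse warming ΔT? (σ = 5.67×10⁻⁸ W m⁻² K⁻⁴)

S = 1367/1.00² = 1367 W m⁻².
T_eq = [S(1−A)/(4σ)]^(1/4) = [1367×0.71/(4×5.67×10⁻⁸)]^(1/4) = 255.8 K.
ΔT = T_surf − T_eq = 288 − 255.8.

ΔT ≈ 32.2 K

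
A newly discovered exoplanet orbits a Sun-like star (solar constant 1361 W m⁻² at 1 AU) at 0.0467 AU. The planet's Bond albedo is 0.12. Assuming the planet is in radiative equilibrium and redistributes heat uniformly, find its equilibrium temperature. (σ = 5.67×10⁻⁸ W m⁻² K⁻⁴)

Flux at 0.0467 AU: S = 1361/0.0467² = 6.24×10⁵ W m⁻².
Energy balance: absorbed = emitted ⇒ πR²·S(1−A) = 4πR²·σT_eq⁴, so T_eq⁴ = S(1−A)/(4σ).
T_eq = [6.24×10⁵ × 0.88 / (4 × 5.67×10⁻⁸)]^(1/4) = (2.42×10¹²)^(1/4) = 1250 K.

T_eq ≈ 1250 K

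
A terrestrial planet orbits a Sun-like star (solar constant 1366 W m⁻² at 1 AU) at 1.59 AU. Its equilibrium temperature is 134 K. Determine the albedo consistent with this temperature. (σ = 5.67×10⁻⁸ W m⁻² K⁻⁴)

Flux at 1.59 AU: S = 1366/1.59² = 540 W m⁻².
From T_eq⁴ = S(1−A)/(4σ): 1−A = 4σT_eq⁴/S.
1−A = 4 × 5.67×10⁻⁸ × (134)⁴ / 540 = 0.135.

A ≈ 0.86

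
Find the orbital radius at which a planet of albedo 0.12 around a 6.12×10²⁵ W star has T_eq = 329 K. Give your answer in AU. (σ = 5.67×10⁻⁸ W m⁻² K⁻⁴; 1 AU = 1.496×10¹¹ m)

d ≈ 0.268 AU

From T_eq⁴ = L(1−A)/(16πσd²): d = √[L(1−A)/(16πσT_eq⁴)].
d = √[6.12×10²⁵ × 0.88 / (16π × 5.67×10⁻⁸ × (329)⁴)] = 4.02×10¹⁰ m = 0.268 AU.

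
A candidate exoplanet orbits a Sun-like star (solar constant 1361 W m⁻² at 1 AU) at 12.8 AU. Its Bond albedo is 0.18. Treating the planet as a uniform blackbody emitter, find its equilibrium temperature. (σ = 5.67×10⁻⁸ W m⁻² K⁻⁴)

T_eq ≈ 74.0 K

Flux at 12.8 AU: S = 1361/12.8² = 8.31 W m⁻².
Energy balance: absorbed = emitted ⇒ πR²·S(1−A) = 4πR²·σT_eq⁴, so T_eq⁴ = S(1−A)/(4σ).
T_eq = [8.31 × 0.82 / (4 × 5.67×10⁻⁸)]^(1/4) = (3.00×10⁷)^(1/4) = 74.0 K.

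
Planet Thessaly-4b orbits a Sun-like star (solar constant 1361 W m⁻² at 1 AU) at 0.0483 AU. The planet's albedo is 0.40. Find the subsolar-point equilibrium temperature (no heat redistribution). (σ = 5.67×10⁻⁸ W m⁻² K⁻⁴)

T_ss ≈ 1580 K

Flux at 0.0483 AU: S = 1361/0.0483² = 5.83×10⁵ W m⁻².
At the subsolar point the surface absorbs S(1−A) and emits σT⁴ per unit area — no factor of 4, since only the local patch is in balance.
T = [5.83×10⁵ × 0.60 / 5.67×10⁻⁸]^(1/4) = (6.17×10¹²)^(1/4) = 1580 K.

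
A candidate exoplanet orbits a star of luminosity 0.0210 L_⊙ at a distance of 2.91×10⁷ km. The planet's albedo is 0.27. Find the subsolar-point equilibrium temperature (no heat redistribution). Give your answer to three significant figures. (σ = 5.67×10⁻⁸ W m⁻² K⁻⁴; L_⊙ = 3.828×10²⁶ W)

T_ss ≈ 314 K

d = 2.91×10⁷ km = 2.91×10¹⁰ m.
L = 0.0210 × 3.828×10²⁶ = 8.04×10²⁴ W.
Flux: S = L/(4πd²) = 8.04×10²⁴/(4π×(2.91×10¹⁰)²) = 755 W m⁻².
At the subsolar point the surface absorbs S(1−A) and emits σT⁴ per unit area — no factor of 4, since only the local patch is in balance.
T = [755 × 0.73 / 5.67×10⁻⁸]^(1/4) = (9.73×10⁹)^(1/4) = 314 K.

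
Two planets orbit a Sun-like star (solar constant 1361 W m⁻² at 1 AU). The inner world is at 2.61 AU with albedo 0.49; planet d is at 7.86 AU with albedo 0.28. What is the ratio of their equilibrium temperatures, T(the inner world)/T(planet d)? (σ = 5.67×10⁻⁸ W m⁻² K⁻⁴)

T₁/T₂ ≈ 1.592

T_eq = [S₀(1−A)/(4σd²)]^(1/4), so T ∝ (1−A)^(1/4) / √d.
T₁ = [1361×0.51/(4×5.67×10⁻⁸×2.61²)]^(1/4) = 145.59 K.
T₂ = [1361×0.72/(4×5.67×10⁻⁸×7.86²)]^(1/4) = 91.45 K.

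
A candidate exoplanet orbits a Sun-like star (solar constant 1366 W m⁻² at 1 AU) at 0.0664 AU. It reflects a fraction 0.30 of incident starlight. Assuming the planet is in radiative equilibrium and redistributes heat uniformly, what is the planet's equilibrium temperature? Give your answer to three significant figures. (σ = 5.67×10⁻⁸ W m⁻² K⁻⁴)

Flux at 0.0664 AU: S = 1366/0.0664² = 3.10×10⁵ W m⁻².
Energy balance: absorbed = emitted ⇒ πR²·S(1−A) = 4πR²·σT_eq⁴, so T_eq⁴ = S(1−A)/(4σ).
T_eq = [3.10×10⁵ × 0.70 / (4 × 5.67×10⁻⁸)]^(1/4) = (9.56×10¹¹)^(1/4) = 989 K.

T_eq ≈ 989 K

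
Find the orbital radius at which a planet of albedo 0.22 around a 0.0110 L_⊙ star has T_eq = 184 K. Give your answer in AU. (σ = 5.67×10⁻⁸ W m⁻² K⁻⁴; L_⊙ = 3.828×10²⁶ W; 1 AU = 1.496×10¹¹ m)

L = 0.0110 × 3.828×10²⁶ = 4.21×10²⁴ W.
From T_eq⁴ = L(1−A)/(16πσd²): d = √[L(1−A)/(16πσT_eq⁴)].
d = √[4.21×10²⁴ × 0.78 / (16π × 5.67×10⁻⁸ × (184)⁴)] = 3.17×10¹⁰ m = 0.212 AU.

d ≈ 0.212 AU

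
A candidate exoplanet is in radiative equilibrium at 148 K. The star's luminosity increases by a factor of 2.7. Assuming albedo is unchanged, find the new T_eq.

T_eq ≈ 190 K

T_eq ∝ L^(1/4) · d^(−1/2).
T′ = 148 × 2.7^(1/4) = 190 K.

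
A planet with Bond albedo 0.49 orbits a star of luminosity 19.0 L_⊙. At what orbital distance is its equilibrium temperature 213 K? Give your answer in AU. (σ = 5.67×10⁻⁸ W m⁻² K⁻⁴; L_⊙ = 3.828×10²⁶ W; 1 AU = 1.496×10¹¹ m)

L = 19.0 × 3.828×10²⁶ = 7.27×10²⁷ W.
From T_eq⁴ = L(1−A)/(16πσd²): d = √[L(1−A)/(16πσT_eq⁴)].
d = √[7.27×10²⁷ × 0.51 / (16π × 5.67×10⁻⁸ × (213)⁴)] = 7.95×10¹¹ m = 5.32 AU.

d ≈ 5.32 AU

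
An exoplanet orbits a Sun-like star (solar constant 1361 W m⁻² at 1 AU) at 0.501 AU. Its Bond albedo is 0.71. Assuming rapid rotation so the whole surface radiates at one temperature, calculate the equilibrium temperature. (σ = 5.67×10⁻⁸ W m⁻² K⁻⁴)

Flux at 0.501 AU: S = 1361/0.501² = 5420 W m⁻².
Energy balance: absorbed = emitted ⇒ πR²·S(1−A) = 4πR²·σT_eq⁴, so T_eq⁴ = S(1−A)/(4σ).
T_eq = [5420 × 0.29 / (4 × 5.67×10⁻⁸)]^(1/4) = (6.93×10⁹)^(1/4) = 289 K.

T_eq ≈ 289 K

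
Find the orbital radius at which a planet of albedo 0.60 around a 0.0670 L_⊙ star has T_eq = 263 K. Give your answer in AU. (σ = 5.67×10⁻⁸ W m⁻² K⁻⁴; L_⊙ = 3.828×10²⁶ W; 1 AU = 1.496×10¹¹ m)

d ≈ 0.183 AU

L = 0.0670 × 3.828×10²⁶ = 2.56×10²⁵ W.
From T_eq⁴ = L(1−A)/(16πσd²): d = √[L(1−A)/(16πσT_eq⁴)].
d = √[2.56×10²⁵ × 0.40 / (16π × 5.67×10⁻⁸ × (263)⁴)] = 2.74×10¹⁰ m = 0.183 AU.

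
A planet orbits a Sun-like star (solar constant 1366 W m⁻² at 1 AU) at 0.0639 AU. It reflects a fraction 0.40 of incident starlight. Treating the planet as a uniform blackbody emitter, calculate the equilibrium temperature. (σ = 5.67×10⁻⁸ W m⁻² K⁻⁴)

Flux at 0.0639 AU: S = 1366/0.0639² = 3.35×10⁵ W m⁻².
Energy balance: absorbed = emitted ⇒ πR²·S(1−A) = 4πR²·σT_eq⁴, so T_eq⁴ = S(1−A)/(4σ).
T_eq = [3.35×10⁵ × 0.60 / (4 × 5.67×10⁻⁸)]^(1/4) = (8.85×10¹¹)^(1/4) = 970 K.

T_eq ≈ 970 K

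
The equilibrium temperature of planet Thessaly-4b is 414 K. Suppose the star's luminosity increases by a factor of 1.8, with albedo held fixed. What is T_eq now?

T_eq ∝ L^(1/4) · d^(−1/2).
T′ = 414 × 1.8^(1/4) = 480 K.

T_eq ≈ 480 K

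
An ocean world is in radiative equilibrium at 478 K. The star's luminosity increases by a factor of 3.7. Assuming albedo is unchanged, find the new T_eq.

T_eq ∝ L^(1/4) · d^(−1/2).
T′ = 478 × 3.7^(1/4) = 663 K.

T_eq ≈ 663 K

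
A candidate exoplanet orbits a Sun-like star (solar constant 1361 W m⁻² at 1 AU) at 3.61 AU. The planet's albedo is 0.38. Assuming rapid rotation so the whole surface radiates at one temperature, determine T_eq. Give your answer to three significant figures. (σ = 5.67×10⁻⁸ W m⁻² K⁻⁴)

Flux at 3.61 AU: S = 1361/3.61² = 104 W m⁻².
Energy balance: absorbed = emitted ⇒ πR²·S(1−A) = 4πR²·σT_eq⁴, so T_eq⁴ = S(1−A)/(4σ).
T_eq = [104 × 0.62 / (4 × 5.67×10⁻⁸)]^(1/4) = (2.85×10⁸)^(1/4) = 130 K.

T_eq ≈ 130 K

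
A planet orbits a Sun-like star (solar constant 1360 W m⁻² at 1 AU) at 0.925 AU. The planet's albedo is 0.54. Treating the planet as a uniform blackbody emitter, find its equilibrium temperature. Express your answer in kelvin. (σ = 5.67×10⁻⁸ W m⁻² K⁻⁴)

Flux at 0.925 AU: S = 1360/0.925² = 1590 W m⁻².
Energy balance: absorbed = emitted ⇒ πR²·S(1−A) = 4πR²·σT_eq⁴, so T_eq⁴ = S(1−A)/(4σ).
T_eq = [1590 × 0.46 / (4 × 5.67×10⁻⁸)]^(1/4) = (3.22×10⁹)^(1/4) = 238 K.

T_eq ≈ 238 K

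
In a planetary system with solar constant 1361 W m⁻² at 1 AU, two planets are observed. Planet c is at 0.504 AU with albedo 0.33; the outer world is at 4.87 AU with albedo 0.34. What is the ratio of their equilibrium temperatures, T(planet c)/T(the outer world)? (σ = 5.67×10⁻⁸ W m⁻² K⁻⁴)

T₁/T₂ ≈ 3.120

T_eq = [S₀(1−A)/(4σd²)]^(1/4), so T ∝ (1−A)^(1/4) / √d.
T₁ = [1361×0.67/(4×5.67×10⁻⁸×0.504²)]^(1/4) = 354.70 K.
T₂ = [1361×0.66/(4×5.67×10⁻⁸×4.87²)]^(1/4) = 113.68 K.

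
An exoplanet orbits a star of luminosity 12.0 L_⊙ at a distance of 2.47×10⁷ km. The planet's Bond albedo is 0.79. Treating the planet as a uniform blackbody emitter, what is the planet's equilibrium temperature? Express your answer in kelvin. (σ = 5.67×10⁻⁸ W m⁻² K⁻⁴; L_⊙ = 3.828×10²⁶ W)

d = 2.47×10⁷ km = 2.47×10¹⁰ m.
L = 12.0 × 3.828×10²⁶ = 4.59×10²⁷ W.
Flux: S = L/(4πd²) = 4.59×10²⁷/(4π×(2.47×10¹⁰)²) = 5.99×10⁵ W m⁻².
Energy balance: absorbed = emitted ⇒ πR²·S(1−A) = 4πR²·σT_eq⁴, so T_eq⁴ = S(1−A)/(4σ).
T_eq = [5.99×10⁵ × 0.21 / (4 × 5.67×10⁻⁸)]^(1/4) = (5.55×10¹¹)^(1/4) = 863 K.

T_eq ≈ 863 K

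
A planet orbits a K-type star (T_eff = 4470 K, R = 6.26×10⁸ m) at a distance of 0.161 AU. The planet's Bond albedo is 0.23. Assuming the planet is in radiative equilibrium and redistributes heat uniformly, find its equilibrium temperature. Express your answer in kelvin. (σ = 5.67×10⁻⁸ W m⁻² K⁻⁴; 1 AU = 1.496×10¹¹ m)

d = 0.161 AU = 2.41×10¹⁰ m.
L = 4πR_⋆²σT_⋆⁴ = 4π(6.26×10⁸)² × 5.67×10⁻⁸ × (4470)⁴ = 1.11×10²⁶ W.
S = L/(4πd²) = 1.53×10⁴ W m⁻².
Energy balance: absorbed = emitted ⇒ πR²·S(1−A) = 4πR²·σT_eq⁴, so T_eq⁴ = S(1−A)/(4σ).
T_eq = [1.53×10⁴ × 0.77 / (4 × 5.67×10⁻⁸)]^(1/4) = (5.19×10¹⁰)^(1/4) = 477 K.

T_eq ≈ 477 K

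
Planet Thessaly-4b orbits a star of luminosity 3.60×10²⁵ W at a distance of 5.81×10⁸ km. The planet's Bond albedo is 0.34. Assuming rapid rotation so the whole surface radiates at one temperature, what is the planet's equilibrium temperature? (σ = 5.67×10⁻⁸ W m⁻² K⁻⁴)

T_eq ≈ 70.5 K

d = 5.81×10⁸ km = 5.81×10¹¹ m.
Flux: S = L/(4πd²) = 3.60×10²⁵/(4π×(5.81×10¹¹)²) = 8.49 W m⁻².
Energy balance: absorbed = emitted ⇒ πR²·S(1−A) = 4πR²·σT_eq⁴, so T_eq⁴ = S(1−A)/(4σ).
T_eq = [8.49 × 0.66 / (4 × 5.67×10⁻⁸)]^(1/4) = (2.47×10⁷)^(1/4) = 70.5 K.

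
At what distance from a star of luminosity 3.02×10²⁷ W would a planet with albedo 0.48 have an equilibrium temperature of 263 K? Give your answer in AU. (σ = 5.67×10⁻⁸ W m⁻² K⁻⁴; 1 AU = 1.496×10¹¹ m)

From T_eq⁴ = L(1−A)/(16πσd²): d = √[L(1−A)/(16πσT_eq⁴)].
d = √[3.02×10²⁷ × 0.52 / (16π × 5.67×10⁻⁸ × (263)⁴)] = 3.39×10¹¹ m = 2.27 AU.

d ≈ 2.27 AU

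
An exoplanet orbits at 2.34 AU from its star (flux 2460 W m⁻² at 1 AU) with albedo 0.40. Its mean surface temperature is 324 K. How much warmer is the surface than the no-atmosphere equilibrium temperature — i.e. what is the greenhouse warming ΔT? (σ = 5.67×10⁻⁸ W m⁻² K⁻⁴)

ΔT ≈ 138.3 K

S = 2460/2.34² = 449.3 W m⁻².
T_eq = [S(1−A)/(4σ)]^(1/4) = [449.3×0.60/(4×5.67×10⁻⁸)]^(1/4) = 185.7 K.
ΔT = T_surf − T_eq = 324 − 185.7.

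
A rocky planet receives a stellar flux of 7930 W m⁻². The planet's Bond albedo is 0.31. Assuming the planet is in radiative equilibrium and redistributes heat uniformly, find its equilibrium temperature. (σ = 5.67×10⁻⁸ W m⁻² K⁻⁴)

Energy balance: absorbed = emitted ⇒ πR²·S(1−A) = 4πR²·σT_eq⁴, so T_eq⁴ = S(1−A)/(4σ).
T_eq = [7930 × 0.69 / (4 × 5.67×10⁻⁸)]^(1/4) = (2.41×10¹⁰)^(1/4) = 394 K.

T_eq ≈ 394 K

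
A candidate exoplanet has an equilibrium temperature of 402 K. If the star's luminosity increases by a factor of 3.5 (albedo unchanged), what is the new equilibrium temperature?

T_eq ≈ 550 K

T_eq ∝ L^(1/4) · d^(−1/2).
T′ = 402 × 3.5^(1/4) = 550 K.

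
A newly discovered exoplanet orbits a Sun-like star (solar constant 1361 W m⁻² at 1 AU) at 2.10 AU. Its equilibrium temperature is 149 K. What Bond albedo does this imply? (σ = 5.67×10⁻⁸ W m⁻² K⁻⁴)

Flux at 2.10 AU: S = 1361/2.10² = 309 W m⁻².
From T_eq⁴ = S(1−A)/(4σ): 1−A = 4σT_eq⁴/S.
1−A = 4 × 5.67×10⁻⁸ × (149)⁴ / 309 = 0.362.

A ≈ 0.64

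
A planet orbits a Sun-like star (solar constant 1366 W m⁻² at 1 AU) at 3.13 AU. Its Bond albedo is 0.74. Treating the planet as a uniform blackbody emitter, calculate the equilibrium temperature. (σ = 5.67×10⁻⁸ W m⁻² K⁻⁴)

T_eq ≈ 112 K

Flux at 3.13 AU: S = 1366/3.13² = 139 W m⁻².
Energy balance: absorbed = emitted ⇒ πR²·S(1−A) = 4πR²·σT_eq⁴, so T_eq⁴ = S(1−A)/(4σ).
T_eq = [139 × 0.26 / (4 × 5.67×10⁻⁸)]^(1/4) = (1.60×10⁸)^(1/4) = 112 K.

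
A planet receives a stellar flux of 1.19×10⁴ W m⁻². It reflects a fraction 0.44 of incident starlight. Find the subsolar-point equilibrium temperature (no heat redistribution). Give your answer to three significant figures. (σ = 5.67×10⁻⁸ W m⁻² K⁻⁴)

At the subsolar point the surface absorbs S(1−A) and emits σT⁴ per unit area — no factor of 4, since only the local patch is in balance.
T = [1.19×10⁴ × 0.56 / 5.67×10⁻⁸]^(1/4) = (1.18×10¹¹)^(1/4) = 586 K.

T_ss ≈ 586 K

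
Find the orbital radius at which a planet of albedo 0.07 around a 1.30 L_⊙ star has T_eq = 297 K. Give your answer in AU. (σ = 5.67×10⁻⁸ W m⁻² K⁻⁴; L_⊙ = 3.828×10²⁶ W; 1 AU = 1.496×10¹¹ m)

L = 1.30 × 3.828×10²⁶ = 4.98×10²⁶ W.
From T_eq⁴ = L(1−A)/(16πσd²): d = √[L(1−A)/(16πσT_eq⁴)].
d = √[4.98×10²⁶ × 0.93 / (16π × 5.67×10⁻⁸ × (297)⁴)] = 1.44×10¹¹ m = 0.966 AU.

d ≈ 0.966 AU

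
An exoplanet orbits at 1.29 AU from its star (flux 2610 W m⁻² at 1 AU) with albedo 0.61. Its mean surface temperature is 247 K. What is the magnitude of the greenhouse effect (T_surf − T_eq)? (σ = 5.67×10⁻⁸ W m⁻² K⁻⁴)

ΔT ≈ 19.1 K

S = 2610/1.29² = 1568 W m⁻².
T_eq = [S(1−A)/(4σ)]^(1/4) = [1568×0.39/(4×5.67×10⁻⁸)]^(1/4) = 227.9 K.
ΔT = T_surf − T_eq = 247 − 227.9.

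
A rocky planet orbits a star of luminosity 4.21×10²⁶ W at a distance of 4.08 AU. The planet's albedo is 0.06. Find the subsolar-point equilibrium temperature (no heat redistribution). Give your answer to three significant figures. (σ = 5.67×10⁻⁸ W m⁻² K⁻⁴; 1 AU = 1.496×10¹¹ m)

d = 4.08 AU = 6.10×10¹¹ m.
Flux: S = L/(4πd²) = 4.21×10²⁶/(4π×(6.10×10¹¹)²) = 89.9 W m⁻².
At the subsolar point the surface absorbs S(1−A) and emits σT⁴ per unit area — no factor of 4, since only the local patch is in balance.
T = [89.9 × 0.94 / 5.67×10⁻⁸]^(1/4) = (1.49×10⁹)^(1/4) = 196 K.

T_ss ≈ 196 K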